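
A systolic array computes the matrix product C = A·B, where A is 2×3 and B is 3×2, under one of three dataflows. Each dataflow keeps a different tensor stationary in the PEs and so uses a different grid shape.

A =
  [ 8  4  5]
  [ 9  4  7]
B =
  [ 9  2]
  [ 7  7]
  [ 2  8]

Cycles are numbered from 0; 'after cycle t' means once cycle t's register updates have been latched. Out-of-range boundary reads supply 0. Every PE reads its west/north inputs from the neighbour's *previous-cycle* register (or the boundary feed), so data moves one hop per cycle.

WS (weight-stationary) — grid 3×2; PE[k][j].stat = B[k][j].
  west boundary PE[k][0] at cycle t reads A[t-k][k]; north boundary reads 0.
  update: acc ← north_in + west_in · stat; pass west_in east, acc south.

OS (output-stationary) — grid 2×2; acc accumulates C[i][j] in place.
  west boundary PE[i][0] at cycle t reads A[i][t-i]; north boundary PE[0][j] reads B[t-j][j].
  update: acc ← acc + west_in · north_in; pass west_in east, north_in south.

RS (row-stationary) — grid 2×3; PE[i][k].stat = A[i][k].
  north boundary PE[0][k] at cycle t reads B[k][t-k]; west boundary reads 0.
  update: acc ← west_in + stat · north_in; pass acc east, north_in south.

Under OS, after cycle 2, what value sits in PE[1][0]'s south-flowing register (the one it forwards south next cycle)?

Tracing OS — 2×2 array, target PE[1][0]:
  @0  [0,0]  acc 72  |  →8  ↓9
  @0  [1,0]  acc 0  |  →0  ↓0
  @1  [0,0]  acc 100  |  →4  ↓7
  @1  [1,0]  acc 81  |  →9  ↓9
  @2  [0,0]  acc 110  |  →5  ↓2
  @2  [1,0]  acc 109  |  →4  ↓7

register = 7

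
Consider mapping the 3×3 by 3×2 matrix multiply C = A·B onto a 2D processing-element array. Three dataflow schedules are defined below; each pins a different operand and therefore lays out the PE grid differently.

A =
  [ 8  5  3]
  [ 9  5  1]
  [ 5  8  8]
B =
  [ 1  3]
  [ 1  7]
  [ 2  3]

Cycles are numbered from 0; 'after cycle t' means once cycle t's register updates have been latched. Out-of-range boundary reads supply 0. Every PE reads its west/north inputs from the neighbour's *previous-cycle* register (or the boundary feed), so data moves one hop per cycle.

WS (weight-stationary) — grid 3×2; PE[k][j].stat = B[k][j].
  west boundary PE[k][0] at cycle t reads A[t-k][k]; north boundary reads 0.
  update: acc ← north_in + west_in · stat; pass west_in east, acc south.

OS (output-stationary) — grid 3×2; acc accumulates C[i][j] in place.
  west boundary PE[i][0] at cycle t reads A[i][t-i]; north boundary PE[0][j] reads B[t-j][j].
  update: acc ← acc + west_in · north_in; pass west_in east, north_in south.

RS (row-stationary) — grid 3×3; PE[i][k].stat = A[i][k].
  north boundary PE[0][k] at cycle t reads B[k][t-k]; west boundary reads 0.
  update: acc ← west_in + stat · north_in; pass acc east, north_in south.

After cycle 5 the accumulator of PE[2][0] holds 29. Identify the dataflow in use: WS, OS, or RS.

WS [3×2] PE[2][0] across cycles:
  step 0 · PE2,0: acc=0; fwd→0 fwd↓0
  step 1 · PE2,0: acc=0; fwd→0 fwd↓0
  step 2 · PE2,0: acc=19; fwd→3 fwd↓19
  step 3 · PE2,0: acc=16; fwd→1 fwd↓16
  step 4 · PE2,0: acc=29; fwd→8 fwd↓29
  step 5 · PE2,0: acc=0; fwd→0 fwd↓0
OS [3×2] PE[2][0] across cycles:
  step 0 · PE2,0: acc=0; fwd→0 fwd↓0
  step 1 · PE2,0: acc=0; fwd→0 fwd↓0
  step 2 · PE2,0: acc=5; fwd→5 fwd↓1
  step 3 · PE2,0: acc=13; fwd→8 fwd↓1
  step 4 · PE2,0: acc=29; fwd→8 fwd↓2
  step 5 · PE2,0: acc=29; fwd→0 fwd↓0
RS [3×3] PE[2][0] across cycles:
  step 0 · PE2,0: acc=0; fwd→0 fwd↓0
  step 1 · PE2,0: acc=0; fwd→0 fwd↓0
  step 2 · PE2,0: acc=5; fwd→5 fwd↓1
  step 3 · PE2,0: acc=15; fwd→15 fwd↓3
  step 4 · PE2,0: acc=0; fwd→0 fwd↓0
  step 5 · PE2,0: acc=0; fwd→0 fwd↓0

dataflow = OS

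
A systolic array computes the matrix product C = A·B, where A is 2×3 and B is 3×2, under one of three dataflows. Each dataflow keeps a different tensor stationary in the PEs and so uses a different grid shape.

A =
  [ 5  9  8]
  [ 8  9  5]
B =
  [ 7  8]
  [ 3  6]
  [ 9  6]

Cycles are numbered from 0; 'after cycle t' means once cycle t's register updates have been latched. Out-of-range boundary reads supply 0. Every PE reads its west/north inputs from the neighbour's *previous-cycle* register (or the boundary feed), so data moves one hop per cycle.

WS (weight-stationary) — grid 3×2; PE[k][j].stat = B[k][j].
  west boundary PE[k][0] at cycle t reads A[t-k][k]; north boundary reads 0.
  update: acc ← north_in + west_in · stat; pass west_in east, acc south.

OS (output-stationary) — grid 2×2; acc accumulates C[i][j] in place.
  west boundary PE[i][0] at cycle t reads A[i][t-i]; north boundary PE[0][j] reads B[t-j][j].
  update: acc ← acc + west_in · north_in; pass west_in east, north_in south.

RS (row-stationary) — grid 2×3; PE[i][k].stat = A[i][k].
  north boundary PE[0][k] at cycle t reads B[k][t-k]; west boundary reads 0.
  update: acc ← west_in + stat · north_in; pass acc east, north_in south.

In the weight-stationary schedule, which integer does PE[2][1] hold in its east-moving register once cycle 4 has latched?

WS on a 3×2 grid — tracing PE[2][1] and its feeders:
  @0  [1,1]  acc 0  |  →0  ↓0
  @0  [2,0]  acc 0  |  →0  ↓0
  @0  [2,1]  acc 0  |  →0  ↓0
  @1  [1,1]  acc 0  |  →0  ↓0
  @1  [2,0]  acc 0  |  →0  ↓0
  @1  [2,1]  acc 0  |  →0  ↓0
  @2  [1,1]  acc 94  |  →9  ↓94
  @2  [2,0]  acc 134  |  →8  ↓134
  @2  [2,1]  acc 0  |  →0  ↓0
  @3  [1,1]  acc 118  |  →9  ↓118
  @3  [2,0]  acc 128  |  →5  ↓128
  @3  [2,1]  acc 142  |  →8  ↓142
  @4  [1,1]  acc 0  |  →0  ↓0
  @4  [2,0]  acc 0  |  →0  ↓0
  @4  [2,1]  acc 148  |  →5  ↓148

register = 5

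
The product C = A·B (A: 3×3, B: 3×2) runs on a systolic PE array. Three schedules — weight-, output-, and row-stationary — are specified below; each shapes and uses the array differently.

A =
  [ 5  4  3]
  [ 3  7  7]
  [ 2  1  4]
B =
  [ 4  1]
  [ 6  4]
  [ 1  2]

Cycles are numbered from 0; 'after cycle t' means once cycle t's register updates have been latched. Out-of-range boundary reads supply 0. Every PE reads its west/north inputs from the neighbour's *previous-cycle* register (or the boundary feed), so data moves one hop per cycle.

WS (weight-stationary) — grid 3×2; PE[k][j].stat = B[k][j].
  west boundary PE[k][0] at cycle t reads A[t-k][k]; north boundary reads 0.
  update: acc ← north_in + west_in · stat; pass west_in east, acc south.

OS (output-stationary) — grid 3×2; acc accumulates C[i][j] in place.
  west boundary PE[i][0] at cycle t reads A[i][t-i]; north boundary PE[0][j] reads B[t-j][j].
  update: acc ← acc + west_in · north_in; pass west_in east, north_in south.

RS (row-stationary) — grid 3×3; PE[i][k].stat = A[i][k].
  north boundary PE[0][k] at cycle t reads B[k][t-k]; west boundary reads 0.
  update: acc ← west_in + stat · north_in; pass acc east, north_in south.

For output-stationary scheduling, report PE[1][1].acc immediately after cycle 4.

OS 3×2: PE[1][1] cycle-by-cycle (with neighbour feeds):
  0: (0,1).acc=0  regs=<0,0>
  0: (1,0).acc=0  regs=<0,0>
  0: (1,1).acc=0  regs=<0,0>
  1: (0,1).acc=5  regs=<5,1>
  1: (1,0).acc=12  regs=<3,4>
  1: (1,1).acc=0  regs=<0,0>
  2: (0,1).acc=21  regs=<4,4>
  2: (1,0).acc=54  regs=<7,6>
  2: (1,1).acc=3  regs=<3,1>
  3: (0,1).acc=27  regs=<3,2>
  3: (1,0).acc=61  regs=<7,1>
  3: (1,1).acc=31  regs=<7,4>
  4: (0,1).acc=27  regs=<0,0>
  4: (1,0).acc=61  regs=<0,0>
  4: (1,1).acc=45  regs=<7,2>

PE[1][1].acc = 45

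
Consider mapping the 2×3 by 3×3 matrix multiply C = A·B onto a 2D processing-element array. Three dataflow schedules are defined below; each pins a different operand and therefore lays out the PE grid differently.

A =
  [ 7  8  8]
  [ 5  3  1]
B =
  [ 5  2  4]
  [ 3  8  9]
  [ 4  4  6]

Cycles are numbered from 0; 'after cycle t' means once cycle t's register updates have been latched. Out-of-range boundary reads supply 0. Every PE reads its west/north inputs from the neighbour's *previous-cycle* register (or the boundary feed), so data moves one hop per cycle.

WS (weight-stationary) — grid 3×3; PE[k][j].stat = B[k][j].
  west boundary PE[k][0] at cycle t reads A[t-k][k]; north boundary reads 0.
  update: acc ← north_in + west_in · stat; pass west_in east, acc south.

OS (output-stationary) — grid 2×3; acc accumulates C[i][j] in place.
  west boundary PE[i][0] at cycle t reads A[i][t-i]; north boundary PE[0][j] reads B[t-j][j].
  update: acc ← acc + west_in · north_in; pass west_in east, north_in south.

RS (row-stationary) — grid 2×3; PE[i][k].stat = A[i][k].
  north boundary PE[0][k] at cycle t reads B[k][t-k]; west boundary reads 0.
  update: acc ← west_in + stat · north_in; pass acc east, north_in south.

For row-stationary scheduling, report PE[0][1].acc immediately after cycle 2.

RS 2×3: PE[0][1] cycle-by-cycle (with neighbour feeds):
  0: (0,0).acc=35  regs=<35,5>
  0: (0,1).acc=0  regs=<0,0>
  1: (0,0).acc=14  regs=<14,2>
  1: (0,1).acc=59  regs=<59,3>
  2: (0,0).acc=28  regs=<28,4>
  2: (0,1).acc=78  regs=<78,8>

PE[0][1].acc = 78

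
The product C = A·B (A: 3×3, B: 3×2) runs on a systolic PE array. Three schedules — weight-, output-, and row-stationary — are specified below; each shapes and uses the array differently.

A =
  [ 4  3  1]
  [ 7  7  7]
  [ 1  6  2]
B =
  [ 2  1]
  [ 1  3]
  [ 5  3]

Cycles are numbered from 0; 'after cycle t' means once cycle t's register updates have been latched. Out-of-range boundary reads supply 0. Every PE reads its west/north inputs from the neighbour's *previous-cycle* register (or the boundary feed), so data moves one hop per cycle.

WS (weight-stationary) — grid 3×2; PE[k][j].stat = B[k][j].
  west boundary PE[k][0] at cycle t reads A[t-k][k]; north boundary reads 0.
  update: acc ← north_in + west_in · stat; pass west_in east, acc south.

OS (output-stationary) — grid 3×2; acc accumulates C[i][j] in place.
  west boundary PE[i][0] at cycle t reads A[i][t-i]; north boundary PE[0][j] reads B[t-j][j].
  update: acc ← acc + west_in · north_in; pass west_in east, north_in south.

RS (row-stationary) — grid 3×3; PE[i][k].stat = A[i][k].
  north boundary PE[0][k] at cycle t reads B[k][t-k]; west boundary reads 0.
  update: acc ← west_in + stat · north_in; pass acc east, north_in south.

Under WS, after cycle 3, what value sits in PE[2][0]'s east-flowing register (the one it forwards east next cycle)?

register = 7

Tracing WS — 3×2 array, target PE[2][0]:
  cycle 0: PE[1][0] → acc 0, east 0, south 0
  cycle 0: PE[2][0] → acc 0, east 0, south 0
  cycle 1: PE[1][0] → acc 11, east 3, south 11
  cycle 1: PE[2][0] → acc 0, east 0, south 0
  cycle 2: PE[1][0] → acc 21, east 7, south 21
  cycle 2: PE[2][0] → acc 16, east 1, south 16
  cycle 3: PE[1][0] → acc 8, east 6, south 8
  cycle 3: PE[2][0] → acc 56, east 7, south 56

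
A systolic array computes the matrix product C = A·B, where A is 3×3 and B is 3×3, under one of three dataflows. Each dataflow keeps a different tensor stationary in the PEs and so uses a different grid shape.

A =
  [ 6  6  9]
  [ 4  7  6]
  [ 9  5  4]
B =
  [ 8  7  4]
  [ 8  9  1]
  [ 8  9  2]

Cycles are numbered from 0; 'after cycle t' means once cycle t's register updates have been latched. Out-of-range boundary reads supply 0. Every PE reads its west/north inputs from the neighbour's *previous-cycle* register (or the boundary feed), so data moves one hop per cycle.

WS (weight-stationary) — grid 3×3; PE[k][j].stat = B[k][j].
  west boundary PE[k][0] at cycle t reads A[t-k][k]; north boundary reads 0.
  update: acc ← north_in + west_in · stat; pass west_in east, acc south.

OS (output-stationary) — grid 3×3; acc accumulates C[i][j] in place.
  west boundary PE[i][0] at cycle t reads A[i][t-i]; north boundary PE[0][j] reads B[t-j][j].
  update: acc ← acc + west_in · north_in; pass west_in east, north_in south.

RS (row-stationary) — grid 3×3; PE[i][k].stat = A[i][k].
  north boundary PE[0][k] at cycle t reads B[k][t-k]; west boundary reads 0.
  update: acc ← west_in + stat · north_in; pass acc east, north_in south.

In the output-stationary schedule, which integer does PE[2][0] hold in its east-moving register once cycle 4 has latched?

register = 4

OS 3×3: PE[2][0] cycle-by-cycle (with neighbour feeds):
  c0 r1c0: 0 / 0 / 0
  c0 r2c0: 0 / 0 / 0
  c1 r1c0: 32 / 4 / 8
  c1 r2c0: 0 / 0 / 0
  c2 r1c0: 88 / 7 / 8
  c2 r2c0: 72 / 9 / 8
  c3 r1c0: 136 / 6 / 8
  c3 r2c0: 112 / 5 / 8
  c4 r1c0: 136 / 0 / 0
  c4 r2c0: 144 / 4 / 8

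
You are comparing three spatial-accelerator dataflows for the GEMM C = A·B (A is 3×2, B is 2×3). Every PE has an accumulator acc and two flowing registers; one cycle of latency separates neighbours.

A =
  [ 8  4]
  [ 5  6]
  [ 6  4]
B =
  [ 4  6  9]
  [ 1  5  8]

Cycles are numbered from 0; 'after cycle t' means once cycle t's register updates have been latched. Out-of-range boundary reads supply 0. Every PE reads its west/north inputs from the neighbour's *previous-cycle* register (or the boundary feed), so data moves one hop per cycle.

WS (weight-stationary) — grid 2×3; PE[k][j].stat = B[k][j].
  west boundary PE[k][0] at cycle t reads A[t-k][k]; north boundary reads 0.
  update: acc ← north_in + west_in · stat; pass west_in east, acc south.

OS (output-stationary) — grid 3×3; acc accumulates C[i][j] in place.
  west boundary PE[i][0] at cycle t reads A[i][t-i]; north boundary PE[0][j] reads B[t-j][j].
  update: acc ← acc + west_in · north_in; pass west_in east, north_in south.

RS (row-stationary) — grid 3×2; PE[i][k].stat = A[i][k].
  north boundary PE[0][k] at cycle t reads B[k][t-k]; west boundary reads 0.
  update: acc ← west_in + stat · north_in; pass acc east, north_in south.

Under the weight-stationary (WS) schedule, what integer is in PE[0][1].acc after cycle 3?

PE[0][1].acc = 36

WS on a 2×3 grid — tracing PE[0][1] and its feeders:
  step 0 · PE0,0: acc=32; fwd→8 fwd↓32
  step 0 · PE0,1: acc=0; fwd→0 fwd↓0
  step 1 · PE0,0: acc=20; fwd→5 fwd↓20
  step 1 · PE0,1: acc=48; fwd→8 fwd↓48
  step 2 · PE0,0: acc=24; fwd→6 fwd↓24
  step 2 · PE0,1: acc=30; fwd→5 fwd↓30
  step 3 · PE0,0: acc=0; fwd→0 fwd↓0
  step 3 · PE0,1: acc=36; fwd→6 fwd↓36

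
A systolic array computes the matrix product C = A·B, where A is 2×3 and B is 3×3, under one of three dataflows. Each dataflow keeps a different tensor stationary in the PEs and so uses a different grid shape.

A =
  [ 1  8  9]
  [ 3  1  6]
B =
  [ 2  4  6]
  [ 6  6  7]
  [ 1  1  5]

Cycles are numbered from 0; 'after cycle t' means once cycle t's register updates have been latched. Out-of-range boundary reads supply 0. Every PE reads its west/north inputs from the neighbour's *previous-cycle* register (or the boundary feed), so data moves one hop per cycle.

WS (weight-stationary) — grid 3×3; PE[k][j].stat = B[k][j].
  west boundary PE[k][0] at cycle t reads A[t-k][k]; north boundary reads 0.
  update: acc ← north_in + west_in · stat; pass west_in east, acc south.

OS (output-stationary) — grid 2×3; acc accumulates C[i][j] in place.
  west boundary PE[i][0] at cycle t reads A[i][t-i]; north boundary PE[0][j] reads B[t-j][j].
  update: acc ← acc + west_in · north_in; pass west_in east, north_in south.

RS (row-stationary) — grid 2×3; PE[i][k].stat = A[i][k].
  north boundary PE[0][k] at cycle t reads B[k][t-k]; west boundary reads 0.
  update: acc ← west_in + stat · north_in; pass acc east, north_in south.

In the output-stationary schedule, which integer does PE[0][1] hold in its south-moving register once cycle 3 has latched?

register = 1

Tracing OS — 2×3 array, target PE[0][1]:
  [0] (0,0) acc=2 (h:1 v:2)
  [0] (0,1) acc=0 (h:0 v:0)
  [1] (0,0) acc=50 (h:8 v:6)
  [1] (0,1) acc=4 (h:1 v:4)
  [2] (0,0) acc=59 (h:9 v:1)
  [2] (0,1) acc=52 (h:8 v:6)
  [3] (0,0) acc=59 (h:0 v:0)
  [3] (0,1) acc=61 (h:9 v:1)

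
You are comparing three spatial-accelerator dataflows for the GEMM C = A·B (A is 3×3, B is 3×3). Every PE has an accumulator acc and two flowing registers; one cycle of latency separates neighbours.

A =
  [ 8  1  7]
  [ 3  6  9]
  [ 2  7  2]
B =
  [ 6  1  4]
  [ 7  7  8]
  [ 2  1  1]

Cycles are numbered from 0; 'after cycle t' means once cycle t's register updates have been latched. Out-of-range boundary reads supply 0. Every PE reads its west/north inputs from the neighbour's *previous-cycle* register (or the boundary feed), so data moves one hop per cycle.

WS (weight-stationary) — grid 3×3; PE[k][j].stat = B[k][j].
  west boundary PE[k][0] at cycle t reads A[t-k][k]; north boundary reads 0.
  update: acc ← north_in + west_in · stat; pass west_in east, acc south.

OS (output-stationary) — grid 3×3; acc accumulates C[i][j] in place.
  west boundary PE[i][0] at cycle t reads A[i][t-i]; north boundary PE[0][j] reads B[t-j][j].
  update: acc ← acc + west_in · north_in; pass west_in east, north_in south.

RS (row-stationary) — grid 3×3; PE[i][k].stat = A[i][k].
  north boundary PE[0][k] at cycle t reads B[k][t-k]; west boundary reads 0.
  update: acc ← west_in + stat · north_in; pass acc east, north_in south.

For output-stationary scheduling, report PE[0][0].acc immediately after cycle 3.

OS 3×3: PE[0][0] cycle-by-cycle (with neighbour feeds):
  step 0 · PE0,0: acc=48; fwd→8 fwd↓6
  step 1 · PE0,0: acc=55; fwd→1 fwd↓7
  step 2 · PE0,0: acc=69; fwd→7 fwd↓2
  step 3 · PE0,0: acc=69; fwd→0 fwd↓0

PE[0][0].acc = 69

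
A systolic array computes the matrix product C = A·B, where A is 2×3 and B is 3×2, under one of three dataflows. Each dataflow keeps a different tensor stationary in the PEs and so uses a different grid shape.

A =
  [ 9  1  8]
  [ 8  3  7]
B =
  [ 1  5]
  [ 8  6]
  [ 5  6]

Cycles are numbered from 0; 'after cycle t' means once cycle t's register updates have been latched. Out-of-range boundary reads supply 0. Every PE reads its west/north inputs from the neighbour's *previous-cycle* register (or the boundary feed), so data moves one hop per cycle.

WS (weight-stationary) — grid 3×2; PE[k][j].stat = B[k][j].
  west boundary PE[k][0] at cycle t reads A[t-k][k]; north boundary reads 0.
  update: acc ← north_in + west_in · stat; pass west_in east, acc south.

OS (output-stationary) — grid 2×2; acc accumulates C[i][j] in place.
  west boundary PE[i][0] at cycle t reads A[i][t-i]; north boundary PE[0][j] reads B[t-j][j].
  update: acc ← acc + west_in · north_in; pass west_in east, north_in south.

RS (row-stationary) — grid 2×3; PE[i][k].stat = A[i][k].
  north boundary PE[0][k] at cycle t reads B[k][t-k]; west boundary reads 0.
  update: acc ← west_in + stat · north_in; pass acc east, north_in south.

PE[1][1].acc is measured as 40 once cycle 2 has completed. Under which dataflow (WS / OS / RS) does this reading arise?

WS [3×2] PE[1][1] across cycles:
  c0 r1c1: 0 / 0 / 0
  c1 r1c1: 0 / 0 / 0
  c2 r1c1: 51 / 1 / 51
OS [2×2] PE[1][1] across cycles:
  c0 r1c1: 0 / 0 / 0
  c1 r1c1: 0 / 0 / 0
  c2 r1c1: 40 / 8 / 5
RS [2×3] PE[1][1] across cycles:
  c0 r1c1: 0 / 0 / 0
  c1 r1c1: 0 / 0 / 0
  c2 r1c1: 32 / 32 / 8

dataflow = OS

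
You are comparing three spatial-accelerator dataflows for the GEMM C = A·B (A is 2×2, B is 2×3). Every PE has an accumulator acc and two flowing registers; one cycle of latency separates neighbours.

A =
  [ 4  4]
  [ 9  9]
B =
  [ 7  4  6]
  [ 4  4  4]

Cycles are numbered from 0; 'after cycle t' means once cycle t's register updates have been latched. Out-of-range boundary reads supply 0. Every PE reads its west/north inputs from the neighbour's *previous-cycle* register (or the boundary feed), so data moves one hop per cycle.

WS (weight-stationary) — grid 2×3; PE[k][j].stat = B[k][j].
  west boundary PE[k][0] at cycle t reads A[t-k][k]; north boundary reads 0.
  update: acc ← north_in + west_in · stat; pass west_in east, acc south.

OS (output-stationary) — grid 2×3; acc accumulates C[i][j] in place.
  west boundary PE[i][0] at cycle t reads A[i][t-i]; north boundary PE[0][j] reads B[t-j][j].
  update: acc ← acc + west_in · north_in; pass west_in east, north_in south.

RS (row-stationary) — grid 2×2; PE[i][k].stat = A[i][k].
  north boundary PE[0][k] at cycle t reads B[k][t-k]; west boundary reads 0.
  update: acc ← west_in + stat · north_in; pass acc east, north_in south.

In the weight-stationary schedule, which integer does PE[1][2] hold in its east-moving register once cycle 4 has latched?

WS (2×3). Following PE[1][2] plus its west/north inputs:
  c0 r0c2: 0 / 0 / 0
  c0 r1c1: 0 / 0 / 0
  c0 r1c2: 0 / 0 / 0
  c1 r0c2: 0 / 0 / 0
  c1 r1c1: 0 / 0 / 0
  c1 r1c2: 0 / 0 / 0
  c2 r0c2: 24 / 4 / 24
  c2 r1c1: 32 / 4 / 32
  c2 r1c2: 0 / 0 / 0
  c3 r0c2: 54 / 9 / 54
  c3 r1c1: 72 / 9 / 72
  c3 r1c2: 40 / 4 / 40
  c4 r0c2: 0 / 0 / 0
  c4 r1c1: 0 / 0 / 0
  c4 r1c2: 90 / 9 / 90

register = 9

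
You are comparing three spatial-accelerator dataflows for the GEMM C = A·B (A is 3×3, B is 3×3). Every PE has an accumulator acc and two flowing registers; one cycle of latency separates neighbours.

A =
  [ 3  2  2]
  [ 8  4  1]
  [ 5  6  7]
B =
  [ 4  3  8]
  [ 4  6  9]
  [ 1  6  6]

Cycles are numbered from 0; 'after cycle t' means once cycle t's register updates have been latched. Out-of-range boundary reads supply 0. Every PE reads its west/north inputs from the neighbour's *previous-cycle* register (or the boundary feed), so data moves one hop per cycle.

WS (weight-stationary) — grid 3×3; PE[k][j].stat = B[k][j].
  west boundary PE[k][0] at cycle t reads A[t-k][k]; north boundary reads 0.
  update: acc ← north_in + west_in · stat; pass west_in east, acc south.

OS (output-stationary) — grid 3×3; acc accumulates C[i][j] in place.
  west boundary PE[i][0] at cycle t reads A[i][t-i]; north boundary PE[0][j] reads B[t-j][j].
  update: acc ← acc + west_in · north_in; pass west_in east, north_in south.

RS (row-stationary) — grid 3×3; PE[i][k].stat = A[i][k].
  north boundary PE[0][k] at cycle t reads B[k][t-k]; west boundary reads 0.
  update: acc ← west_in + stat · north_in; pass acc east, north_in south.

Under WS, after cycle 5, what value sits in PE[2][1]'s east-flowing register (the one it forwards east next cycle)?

Tracing WS — 3×3 array, target PE[2][1]:
  @0  [1,1]  acc 0  |  →0  ↓0
  @0  [2,0]  acc 0  |  →0  ↓0
  @0  [2,1]  acc 0  |  →0  ↓0
  @1  [1,1]  acc 0  |  →0  ↓0
  @1  [2,0]  acc 0  |  →0  ↓0
  @1  [2,1]  acc 0  |  →0  ↓0
  @2  [1,1]  acc 21  |  →2  ↓21
  @2  [2,0]  acc 22  |  →2  ↓22
  @2  [2,1]  acc 0  |  →0  ↓0
  @3  [1,1]  acc 48  |  →4  ↓48
  @3  [2,0]  acc 49  |  →1  ↓49
  @3  [2,1]  acc 33  |  →2  ↓33
  @4  [1,1]  acc 51  |  →6  ↓51
  @4  [2,0]  acc 51  |  →7  ↓51
  @4  [2,1]  acc 54  |  →1  ↓54
  @5  [1,1]  acc 0  |  →0  ↓0
  @5  [2,0]  acc 0  |  →0  ↓0
  @5  [2,1]  acc 93  |  →7  ↓93

register = 7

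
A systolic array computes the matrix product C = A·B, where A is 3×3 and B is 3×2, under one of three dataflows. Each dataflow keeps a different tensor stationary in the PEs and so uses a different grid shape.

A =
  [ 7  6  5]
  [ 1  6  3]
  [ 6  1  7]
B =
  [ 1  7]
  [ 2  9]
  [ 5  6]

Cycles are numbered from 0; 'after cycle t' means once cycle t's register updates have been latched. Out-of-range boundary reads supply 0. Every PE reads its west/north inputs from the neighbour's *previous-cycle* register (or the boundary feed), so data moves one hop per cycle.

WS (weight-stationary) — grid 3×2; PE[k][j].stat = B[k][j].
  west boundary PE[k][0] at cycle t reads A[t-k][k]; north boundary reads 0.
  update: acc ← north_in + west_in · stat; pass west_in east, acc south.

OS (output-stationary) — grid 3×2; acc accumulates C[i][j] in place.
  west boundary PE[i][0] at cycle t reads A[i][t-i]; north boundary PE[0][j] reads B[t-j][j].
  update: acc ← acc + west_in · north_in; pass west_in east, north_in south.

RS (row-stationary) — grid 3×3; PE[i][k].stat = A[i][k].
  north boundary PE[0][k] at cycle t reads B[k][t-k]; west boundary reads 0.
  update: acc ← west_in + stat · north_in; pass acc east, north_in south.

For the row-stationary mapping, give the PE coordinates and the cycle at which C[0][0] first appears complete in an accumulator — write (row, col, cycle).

(row, col, cycle) = (0, 2, 2)

RS: C[0][0] accumulates in PE[0][2]:
  step 0 · PE0,2: acc=0; fwd→0 fwd↓0
  step 1 · PE0,2: acc=0; fwd→0 fwd↓0
  step 2 · PE0,2: acc=44; fwd→44 fwd↓5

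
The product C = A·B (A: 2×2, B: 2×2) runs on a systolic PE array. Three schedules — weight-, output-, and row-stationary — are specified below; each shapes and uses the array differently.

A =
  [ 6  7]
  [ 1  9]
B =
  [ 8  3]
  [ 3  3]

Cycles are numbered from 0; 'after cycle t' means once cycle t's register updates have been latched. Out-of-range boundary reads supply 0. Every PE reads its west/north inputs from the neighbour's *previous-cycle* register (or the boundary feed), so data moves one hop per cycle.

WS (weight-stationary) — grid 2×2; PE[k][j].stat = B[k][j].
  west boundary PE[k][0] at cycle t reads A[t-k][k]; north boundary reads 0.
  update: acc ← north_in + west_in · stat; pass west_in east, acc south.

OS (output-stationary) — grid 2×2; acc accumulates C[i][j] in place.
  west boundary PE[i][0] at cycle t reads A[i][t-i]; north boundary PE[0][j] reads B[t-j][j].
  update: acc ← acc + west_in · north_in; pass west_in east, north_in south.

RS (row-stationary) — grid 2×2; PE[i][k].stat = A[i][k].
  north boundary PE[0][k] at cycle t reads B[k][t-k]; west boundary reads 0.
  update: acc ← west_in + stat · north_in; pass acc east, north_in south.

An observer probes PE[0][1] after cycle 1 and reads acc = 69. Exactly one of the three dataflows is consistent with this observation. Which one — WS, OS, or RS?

WS [2×2] PE[0][1] across cycles:
  @0  [0,1]  acc 0  |  →0  ↓0
  @1  [0,1]  acc 18  |  →6  ↓18
OS [2×2] PE[0][1] across cycles:
  @0  [0,1]  acc 0  |  →0  ↓0
  @1  [0,1]  acc 18  |  →6  ↓3
RS [2×2] PE[0][1] across cycles:
  @0  [0,1]  acc 0  |  →0  ↓0
  @1  [0,1]  acc 69  |  →69  ↓3

dataflow = RS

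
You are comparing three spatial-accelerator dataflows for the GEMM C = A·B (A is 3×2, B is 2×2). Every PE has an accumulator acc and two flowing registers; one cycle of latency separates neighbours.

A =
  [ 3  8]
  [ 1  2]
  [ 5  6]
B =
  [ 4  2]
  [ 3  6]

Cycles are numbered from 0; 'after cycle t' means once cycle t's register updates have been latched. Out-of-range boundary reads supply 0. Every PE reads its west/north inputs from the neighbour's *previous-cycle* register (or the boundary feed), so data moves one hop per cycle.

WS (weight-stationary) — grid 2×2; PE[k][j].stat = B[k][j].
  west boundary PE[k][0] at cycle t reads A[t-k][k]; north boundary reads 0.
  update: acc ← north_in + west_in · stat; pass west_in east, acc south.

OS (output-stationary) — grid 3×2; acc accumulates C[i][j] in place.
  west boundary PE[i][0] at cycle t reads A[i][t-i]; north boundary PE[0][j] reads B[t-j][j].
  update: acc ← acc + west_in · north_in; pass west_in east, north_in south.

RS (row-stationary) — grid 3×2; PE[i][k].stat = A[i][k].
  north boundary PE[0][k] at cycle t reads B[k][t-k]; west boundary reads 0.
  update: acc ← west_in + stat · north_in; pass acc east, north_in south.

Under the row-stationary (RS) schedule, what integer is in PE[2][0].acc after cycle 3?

PE[2][0].acc = 10

RS on a 3×2 grid — tracing PE[2][0] and its feeders:
  step 0 · PE1,0: acc=0; fwd→0 fwd↓0
  step 0 · PE2,0: acc=0; fwd→0 fwd↓0
  step 1 · PE1,0: acc=4; fwd→4 fwd↓4
  step 1 · PE2,0: acc=0; fwd→0 fwd↓0
  step 2 · PE1,0: acc=2; fwd→2 fwd↓2
  step 2 · PE2,0: acc=20; fwd→20 fwd↓4
  step 3 · PE1,0: acc=0; fwd→0 fwd↓0
  step 3 · PE2,0: acc=10; fwd→10 fwd↓2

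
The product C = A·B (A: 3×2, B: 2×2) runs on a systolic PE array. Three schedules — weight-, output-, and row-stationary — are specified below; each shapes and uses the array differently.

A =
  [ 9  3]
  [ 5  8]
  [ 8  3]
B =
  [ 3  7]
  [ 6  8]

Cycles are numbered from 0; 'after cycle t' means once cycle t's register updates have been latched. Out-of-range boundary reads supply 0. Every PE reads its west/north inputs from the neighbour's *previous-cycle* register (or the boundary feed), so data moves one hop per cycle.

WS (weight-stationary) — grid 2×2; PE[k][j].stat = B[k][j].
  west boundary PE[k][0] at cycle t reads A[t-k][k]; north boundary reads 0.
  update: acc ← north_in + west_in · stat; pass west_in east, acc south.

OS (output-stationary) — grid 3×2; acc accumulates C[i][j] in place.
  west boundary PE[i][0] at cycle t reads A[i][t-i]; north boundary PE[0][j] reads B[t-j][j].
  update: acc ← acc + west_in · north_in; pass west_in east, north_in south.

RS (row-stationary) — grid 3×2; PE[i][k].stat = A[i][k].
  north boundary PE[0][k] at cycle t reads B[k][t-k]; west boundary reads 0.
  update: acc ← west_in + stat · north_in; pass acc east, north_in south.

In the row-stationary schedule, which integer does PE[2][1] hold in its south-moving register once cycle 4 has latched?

register = 8

Tracing RS — 3×2 array, target PE[2][1]:
  after 0 — PE[1][1] acc=0, pass-E 0, pass-S 0
  after 0 — PE[2][0] acc=0, pass-E 0, pass-S 0
  after 0 — PE[2][1] acc=0, pass-E 0, pass-S 0
  after 1 — PE[1][1] acc=0, pass-E 0, pass-S 0
  after 1 — PE[2][0] acc=0, pass-E 0, pass-S 0
  after 1 — PE[2][1] acc=0, pass-E 0, pass-S 0
  after 2 — PE[1][1] acc=63, pass-E 63, pass-S 6
  after 2 — PE[2][0] acc=24, pass-E 24, pass-S 3
  after 2 — PE[2][1] acc=0, pass-E 0, pass-S 0
  after 3 — PE[1][1] acc=99, pass-E 99, pass-S 8
  after 3 — PE[2][0] acc=56, pass-E 56, pass-S 7
  after 3 — PE[2][1] acc=42, pass-E 42, pass-S 6
  after 4 — PE[1][1] acc=0, pass-E 0, pass-S 0
  after 4 — PE[2][0] acc=0, pass-E 0, pass-S 0
  after 4 — PE[2][1] acc=80, pass-E 80, pass-S 8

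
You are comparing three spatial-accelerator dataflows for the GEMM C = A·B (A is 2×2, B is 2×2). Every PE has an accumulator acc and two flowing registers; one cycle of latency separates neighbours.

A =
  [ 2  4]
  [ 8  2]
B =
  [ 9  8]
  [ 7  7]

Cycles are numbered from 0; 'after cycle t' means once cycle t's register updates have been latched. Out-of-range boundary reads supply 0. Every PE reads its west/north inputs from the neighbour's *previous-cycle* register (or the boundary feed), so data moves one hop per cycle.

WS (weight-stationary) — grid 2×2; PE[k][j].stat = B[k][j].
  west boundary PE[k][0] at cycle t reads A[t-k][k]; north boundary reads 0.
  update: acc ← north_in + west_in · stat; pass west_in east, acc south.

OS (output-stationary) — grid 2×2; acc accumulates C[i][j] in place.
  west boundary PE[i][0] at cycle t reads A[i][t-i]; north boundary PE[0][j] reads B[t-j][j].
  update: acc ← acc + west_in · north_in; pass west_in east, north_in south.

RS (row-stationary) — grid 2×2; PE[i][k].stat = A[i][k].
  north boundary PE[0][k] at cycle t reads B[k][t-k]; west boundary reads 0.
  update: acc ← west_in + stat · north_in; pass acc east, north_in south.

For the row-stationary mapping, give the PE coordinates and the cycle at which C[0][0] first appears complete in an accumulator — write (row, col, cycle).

(row, col, cycle) = (0, 1, 1)

RS — PE[0][1] is where C[0][0] collects:
  t=0 PE[0][1]: acc=0 h=0 v=0
  t=1 PE[0][1]: acc=46 h=46 v=7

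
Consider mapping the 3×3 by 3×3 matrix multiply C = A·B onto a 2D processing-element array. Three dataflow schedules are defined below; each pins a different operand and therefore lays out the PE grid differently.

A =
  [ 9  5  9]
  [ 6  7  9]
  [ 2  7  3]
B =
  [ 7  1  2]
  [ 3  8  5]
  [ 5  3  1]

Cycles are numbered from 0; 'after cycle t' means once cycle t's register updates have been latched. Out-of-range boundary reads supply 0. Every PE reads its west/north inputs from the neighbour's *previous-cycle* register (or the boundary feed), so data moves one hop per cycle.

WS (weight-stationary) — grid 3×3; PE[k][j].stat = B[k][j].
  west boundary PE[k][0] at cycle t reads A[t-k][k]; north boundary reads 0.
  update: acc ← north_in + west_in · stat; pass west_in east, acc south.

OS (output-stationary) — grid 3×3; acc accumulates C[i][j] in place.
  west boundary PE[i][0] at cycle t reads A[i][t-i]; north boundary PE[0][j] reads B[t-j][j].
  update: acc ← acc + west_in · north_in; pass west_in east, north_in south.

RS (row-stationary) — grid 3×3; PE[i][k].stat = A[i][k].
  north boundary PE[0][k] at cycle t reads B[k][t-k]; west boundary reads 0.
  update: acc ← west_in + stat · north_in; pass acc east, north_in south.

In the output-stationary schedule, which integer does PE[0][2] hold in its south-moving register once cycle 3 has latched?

Tracing OS — 3×3 array, target PE[0][2]:
  t=0 PE[0][1]: acc=0 h=0 v=0
  t=0 PE[0][2]: acc=0 h=0 v=0
  t=1 PE[0][1]: acc=9 h=9 v=1
  t=1 PE[0][2]: acc=0 h=0 v=0
  t=2 PE[0][1]: acc=49 h=5 v=8
  t=2 PE[0][2]: acc=18 h=9 v=2
  t=3 PE[0][1]: acc=76 h=9 v=3
  t=3 PE[0][2]: acc=43 h=5 v=5

register = 5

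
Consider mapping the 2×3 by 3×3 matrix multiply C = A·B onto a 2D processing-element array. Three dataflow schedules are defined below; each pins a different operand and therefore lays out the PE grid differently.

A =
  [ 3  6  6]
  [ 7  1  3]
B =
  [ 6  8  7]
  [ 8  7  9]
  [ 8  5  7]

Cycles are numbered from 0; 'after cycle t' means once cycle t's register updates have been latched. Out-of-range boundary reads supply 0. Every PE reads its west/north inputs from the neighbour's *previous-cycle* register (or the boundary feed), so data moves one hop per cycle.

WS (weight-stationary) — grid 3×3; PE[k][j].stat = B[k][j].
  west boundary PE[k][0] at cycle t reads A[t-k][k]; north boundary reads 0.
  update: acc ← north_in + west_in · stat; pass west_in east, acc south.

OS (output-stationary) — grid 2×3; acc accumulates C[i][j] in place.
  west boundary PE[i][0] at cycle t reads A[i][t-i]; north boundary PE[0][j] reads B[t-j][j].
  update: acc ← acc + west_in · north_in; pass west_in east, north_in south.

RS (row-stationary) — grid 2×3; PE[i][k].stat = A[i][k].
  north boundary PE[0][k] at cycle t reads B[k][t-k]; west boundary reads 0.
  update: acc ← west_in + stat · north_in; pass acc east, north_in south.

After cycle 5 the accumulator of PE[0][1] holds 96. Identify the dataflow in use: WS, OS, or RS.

dataflow = OS

Under WS (3×3), PE[0][1]:
  @0  [0,1]  acc 0  |  →0  ↓0
  @1  [0,1]  acc 24  |  →3  ↓24
  @2  [0,1]  acc 56  |  →7  ↓56
  @3  [0,1]  acc 0  |  →0  ↓0
  @4  [0,1]  acc 0  |  →0  ↓0
  @5  [0,1]  acc 0  |  →0  ↓0
Under OS (2×3), PE[0][1]:
  @0  [0,1]  acc 0  |  →0  ↓0
  @1  [0,1]  acc 24  |  →3  ↓8
  @2  [0,1]  acc 66  |  →6  ↓7
  @3  [0,1]  acc 96  |  →6  ↓5
  @4  [0,1]  acc 96  |  →0  ↓0
  @5  [0,1]  acc 96  |  →0  ↓0
Under RS (2×3), PE[0][1]:
  @0  [0,1]  acc 0  |  →0  ↓0
  @1  [0,1]  acc 66  |  →66  ↓8
  @2  [0,1]  acc 66  |  →66  ↓7
  @3  [0,1]  acc 75  |  →75  ↓9
  @4  [0,1]  acc 0  |  →0  ↓0
  @5  [0,1]  acc 0  |  →0  ↓0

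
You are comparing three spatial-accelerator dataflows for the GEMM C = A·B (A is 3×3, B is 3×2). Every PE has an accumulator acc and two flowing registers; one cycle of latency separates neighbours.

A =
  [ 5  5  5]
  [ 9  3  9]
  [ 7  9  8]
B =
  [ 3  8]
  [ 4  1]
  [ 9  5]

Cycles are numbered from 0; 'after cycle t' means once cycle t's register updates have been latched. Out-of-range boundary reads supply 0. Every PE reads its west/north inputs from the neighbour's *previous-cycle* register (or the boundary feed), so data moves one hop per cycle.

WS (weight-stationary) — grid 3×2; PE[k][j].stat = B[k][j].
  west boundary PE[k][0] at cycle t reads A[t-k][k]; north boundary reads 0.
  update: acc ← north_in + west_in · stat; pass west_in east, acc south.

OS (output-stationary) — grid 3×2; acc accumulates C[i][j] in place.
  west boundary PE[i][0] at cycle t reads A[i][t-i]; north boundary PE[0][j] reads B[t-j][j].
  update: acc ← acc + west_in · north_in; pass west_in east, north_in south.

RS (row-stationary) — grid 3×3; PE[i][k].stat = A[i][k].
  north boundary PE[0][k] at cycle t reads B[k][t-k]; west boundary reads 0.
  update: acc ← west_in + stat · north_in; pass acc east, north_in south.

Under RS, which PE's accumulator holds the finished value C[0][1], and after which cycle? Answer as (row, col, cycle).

RS: C[0][1] accumulates in PE[0][2]:
  @0  [0,2]  acc 0  |  →0  ↓0
  @1  [0,2]  acc 0  |  →0  ↓0
  @2  [0,2]  acc 80  |  →80  ↓9
  @3  [0,2]  acc 70  |  →70  ↓5

(row, col, cycle) = (0, 2, 3)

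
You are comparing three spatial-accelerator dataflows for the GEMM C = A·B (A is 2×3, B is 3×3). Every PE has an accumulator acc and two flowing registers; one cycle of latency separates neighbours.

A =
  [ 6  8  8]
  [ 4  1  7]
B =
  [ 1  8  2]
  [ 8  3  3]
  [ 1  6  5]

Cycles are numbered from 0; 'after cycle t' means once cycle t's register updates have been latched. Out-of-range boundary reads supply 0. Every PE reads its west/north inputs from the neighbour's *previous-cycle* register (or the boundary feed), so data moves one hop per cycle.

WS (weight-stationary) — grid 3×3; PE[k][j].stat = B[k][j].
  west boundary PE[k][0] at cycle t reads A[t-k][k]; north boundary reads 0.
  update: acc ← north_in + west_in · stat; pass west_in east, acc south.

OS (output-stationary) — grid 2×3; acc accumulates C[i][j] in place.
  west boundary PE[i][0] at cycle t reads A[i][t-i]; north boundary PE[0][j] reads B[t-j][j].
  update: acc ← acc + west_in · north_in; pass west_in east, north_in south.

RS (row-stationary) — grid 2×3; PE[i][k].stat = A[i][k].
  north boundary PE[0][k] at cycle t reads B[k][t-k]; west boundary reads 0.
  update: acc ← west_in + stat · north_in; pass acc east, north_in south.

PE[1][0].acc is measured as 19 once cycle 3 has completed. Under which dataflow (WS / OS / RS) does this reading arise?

Under WS (3×3), PE[1][0]:
  @0  [1,0]  acc 0  |  →0  ↓0
  @1  [1,0]  acc 70  |  →8  ↓70
  @2  [1,0]  acc 12  |  →1  ↓12
  @3  [1,0]  acc 0  |  →0  ↓0
Under OS (2×3), PE[1][0]:
  @0  [1,0]  acc 0  |  →0  ↓0
  @1  [1,0]  acc 4  |  →4  ↓1
  @2  [1,0]  acc 12  |  →1  ↓8
  @3  [1,0]  acc 19  |  →7  ↓1
Under RS (2×3), PE[1][0]:
  @0  [1,0]  acc 0  |  →0  ↓0
  @1  [1,0]  acc 4  |  →4  ↓1
  @2  [1,0]  acc 32  |  →32  ↓8
  @3  [1,0]  acc 8  |  →8  ↓2

dataflow = OS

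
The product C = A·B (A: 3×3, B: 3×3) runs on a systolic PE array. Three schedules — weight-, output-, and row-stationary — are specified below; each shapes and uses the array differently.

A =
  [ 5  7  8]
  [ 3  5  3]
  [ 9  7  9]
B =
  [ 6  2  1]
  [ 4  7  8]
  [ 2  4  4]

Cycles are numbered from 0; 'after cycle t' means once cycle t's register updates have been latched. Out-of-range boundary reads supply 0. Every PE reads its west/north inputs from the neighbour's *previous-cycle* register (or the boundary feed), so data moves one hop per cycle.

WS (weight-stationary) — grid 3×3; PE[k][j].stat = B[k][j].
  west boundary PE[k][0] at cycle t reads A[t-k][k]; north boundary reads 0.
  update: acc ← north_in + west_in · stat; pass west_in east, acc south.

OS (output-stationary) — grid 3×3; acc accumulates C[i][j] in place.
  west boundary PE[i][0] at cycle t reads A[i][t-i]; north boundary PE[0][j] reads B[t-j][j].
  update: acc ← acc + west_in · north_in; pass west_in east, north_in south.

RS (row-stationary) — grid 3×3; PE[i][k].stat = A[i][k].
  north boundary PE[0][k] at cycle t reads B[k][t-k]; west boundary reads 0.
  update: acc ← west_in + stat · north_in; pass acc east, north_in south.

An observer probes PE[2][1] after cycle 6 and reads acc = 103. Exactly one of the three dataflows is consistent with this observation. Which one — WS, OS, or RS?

WS [3×3] PE[2][1] across cycles:
  [0] (2,1) acc=0 (h:0 v:0)
  [1] (2,1) acc=0 (h:0 v:0)
  [2] (2,1) acc=0 (h:0 v:0)
  [3] (2,1) acc=91 (h:8 v:91)
  [4] (2,1) acc=53 (h:3 v:53)
  [5] (2,1) acc=103 (h:9 v:103)
  [6] (2,1) acc=0 (h:0 v:0)
OS [3×3] PE[2][1] across cycles:
  [0] (2,1) acc=0 (h:0 v:0)
  [1] (2,1) acc=0 (h:0 v:0)
  [2] (2,1) acc=0 (h:0 v:0)
  [3] (2,1) acc=18 (h:9 v:2)
  [4] (2,1) acc=67 (h:7 v:7)
  [5] (2,1) acc=103 (h:9 v:4)
  [6] (2,1) acc=103 (h:0 v:0)
RS [3×3] PE[2][1] across cycles:
  [0] (2,1) acc=0 (h:0 v:0)
  [1] (2,1) acc=0 (h:0 v:0)
  [2] (2,1) acc=0 (h:0 v:0)
  [3] (2,1) acc=82 (h:82 v:4)
  [4] (2,1) acc=67 (h:67 v:7)
  [5] (2,1) acc=65 (h:65 v:8)
  [6] (2,1) acc=0 (h:0 v:0)

dataflow = OS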